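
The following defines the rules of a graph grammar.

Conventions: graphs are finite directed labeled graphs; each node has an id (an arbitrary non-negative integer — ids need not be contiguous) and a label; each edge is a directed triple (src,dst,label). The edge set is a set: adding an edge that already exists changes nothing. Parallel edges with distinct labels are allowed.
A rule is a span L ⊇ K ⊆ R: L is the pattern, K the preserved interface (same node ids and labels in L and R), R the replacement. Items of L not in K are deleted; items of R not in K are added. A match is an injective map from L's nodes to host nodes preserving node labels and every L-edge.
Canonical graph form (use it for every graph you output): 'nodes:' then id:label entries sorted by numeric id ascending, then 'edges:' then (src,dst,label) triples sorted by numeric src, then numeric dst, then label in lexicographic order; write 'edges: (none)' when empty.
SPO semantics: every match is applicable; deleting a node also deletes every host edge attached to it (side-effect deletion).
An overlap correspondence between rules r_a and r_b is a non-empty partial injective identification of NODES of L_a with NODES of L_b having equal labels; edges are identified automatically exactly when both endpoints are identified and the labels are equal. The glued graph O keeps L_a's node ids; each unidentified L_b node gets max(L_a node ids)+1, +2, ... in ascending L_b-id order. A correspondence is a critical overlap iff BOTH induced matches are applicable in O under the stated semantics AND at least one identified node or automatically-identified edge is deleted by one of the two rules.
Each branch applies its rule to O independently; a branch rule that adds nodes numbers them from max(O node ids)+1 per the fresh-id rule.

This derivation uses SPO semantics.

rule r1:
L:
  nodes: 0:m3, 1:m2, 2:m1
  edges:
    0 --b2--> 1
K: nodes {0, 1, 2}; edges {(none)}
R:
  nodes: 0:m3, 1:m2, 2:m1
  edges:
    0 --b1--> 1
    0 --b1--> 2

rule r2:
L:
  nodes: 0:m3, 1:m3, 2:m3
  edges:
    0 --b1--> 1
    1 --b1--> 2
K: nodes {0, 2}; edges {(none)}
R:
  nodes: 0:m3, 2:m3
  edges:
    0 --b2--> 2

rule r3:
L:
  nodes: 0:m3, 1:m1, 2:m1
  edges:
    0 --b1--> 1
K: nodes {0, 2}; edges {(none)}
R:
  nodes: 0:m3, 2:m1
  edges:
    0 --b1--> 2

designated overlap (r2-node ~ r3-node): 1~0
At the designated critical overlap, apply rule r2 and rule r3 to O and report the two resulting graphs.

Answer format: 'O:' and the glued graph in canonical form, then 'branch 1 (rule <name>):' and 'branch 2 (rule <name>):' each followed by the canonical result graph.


O:
nodes: 0:m3, 1:m3, 2:m3, 3:m1, 4:m1
edges: (0,1,b1); (1,2,b1); (1,3,b1)
branch 1 (rule r2):
nodes: 0:m3, 2:m3, 3:m1, 4:m1
edges: (0,2,b2)
branch 2 (rule r3):
nodes: 0:m3, 1:m3, 2:m3, 4:m1
edges: (0,1,b1); (1,2,b1); (1,4,b1)


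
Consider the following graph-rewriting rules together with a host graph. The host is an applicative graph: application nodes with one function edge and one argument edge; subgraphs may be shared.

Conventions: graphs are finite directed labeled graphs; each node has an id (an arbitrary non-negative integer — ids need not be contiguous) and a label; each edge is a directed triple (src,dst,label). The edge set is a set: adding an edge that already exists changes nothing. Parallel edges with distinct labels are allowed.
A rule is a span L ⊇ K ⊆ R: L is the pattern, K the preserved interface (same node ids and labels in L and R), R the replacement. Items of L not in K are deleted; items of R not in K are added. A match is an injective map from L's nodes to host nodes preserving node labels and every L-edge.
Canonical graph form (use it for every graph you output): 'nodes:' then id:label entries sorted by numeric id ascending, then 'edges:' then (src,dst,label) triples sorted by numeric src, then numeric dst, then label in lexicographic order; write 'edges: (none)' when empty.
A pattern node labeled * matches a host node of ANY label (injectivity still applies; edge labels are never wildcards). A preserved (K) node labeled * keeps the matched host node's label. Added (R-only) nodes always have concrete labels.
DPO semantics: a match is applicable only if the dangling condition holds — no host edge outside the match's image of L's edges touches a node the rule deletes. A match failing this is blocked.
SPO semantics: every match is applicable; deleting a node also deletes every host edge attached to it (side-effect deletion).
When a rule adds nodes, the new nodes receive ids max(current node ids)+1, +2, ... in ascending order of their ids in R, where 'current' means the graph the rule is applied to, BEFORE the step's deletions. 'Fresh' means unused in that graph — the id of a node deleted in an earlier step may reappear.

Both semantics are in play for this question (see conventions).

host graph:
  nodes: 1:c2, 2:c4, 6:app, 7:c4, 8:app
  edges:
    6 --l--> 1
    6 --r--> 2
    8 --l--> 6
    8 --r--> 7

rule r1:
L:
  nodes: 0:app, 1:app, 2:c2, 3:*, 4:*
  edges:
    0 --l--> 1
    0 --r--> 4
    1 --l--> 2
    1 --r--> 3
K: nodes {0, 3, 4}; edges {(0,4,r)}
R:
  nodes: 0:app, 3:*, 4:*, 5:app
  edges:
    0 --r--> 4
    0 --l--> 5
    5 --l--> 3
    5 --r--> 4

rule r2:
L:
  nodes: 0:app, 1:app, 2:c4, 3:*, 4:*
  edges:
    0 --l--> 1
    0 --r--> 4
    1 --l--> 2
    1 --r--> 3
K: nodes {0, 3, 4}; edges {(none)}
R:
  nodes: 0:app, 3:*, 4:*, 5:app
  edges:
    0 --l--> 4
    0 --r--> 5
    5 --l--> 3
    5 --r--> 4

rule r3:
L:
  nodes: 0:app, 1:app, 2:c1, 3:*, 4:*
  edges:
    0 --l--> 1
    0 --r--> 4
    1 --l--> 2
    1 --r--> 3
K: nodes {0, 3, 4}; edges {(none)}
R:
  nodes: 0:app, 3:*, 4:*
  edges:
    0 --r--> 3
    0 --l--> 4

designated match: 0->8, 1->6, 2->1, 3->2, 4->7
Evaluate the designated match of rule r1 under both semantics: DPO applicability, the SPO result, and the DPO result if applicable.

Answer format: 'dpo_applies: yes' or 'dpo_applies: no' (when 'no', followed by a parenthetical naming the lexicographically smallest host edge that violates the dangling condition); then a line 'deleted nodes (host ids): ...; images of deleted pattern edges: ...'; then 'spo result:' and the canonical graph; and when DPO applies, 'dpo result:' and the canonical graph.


dpo_applies: yes
deleted nodes (host ids): 1, 6; images of deleted pattern edges: (6,1,l); (6,2,r); (8,6,l)
spo result:
nodes: 2:c4, 7:c4, 8:app, 9:app
edges: (8,7,r); (8,9,l); (9,2,l); (9,7,r)
dpo result:
nodes: 2:c4, 7:c4, 8:app, 9:app
edges: (8,7,r); (8,9,l); (9,2,l); (9,7,r)


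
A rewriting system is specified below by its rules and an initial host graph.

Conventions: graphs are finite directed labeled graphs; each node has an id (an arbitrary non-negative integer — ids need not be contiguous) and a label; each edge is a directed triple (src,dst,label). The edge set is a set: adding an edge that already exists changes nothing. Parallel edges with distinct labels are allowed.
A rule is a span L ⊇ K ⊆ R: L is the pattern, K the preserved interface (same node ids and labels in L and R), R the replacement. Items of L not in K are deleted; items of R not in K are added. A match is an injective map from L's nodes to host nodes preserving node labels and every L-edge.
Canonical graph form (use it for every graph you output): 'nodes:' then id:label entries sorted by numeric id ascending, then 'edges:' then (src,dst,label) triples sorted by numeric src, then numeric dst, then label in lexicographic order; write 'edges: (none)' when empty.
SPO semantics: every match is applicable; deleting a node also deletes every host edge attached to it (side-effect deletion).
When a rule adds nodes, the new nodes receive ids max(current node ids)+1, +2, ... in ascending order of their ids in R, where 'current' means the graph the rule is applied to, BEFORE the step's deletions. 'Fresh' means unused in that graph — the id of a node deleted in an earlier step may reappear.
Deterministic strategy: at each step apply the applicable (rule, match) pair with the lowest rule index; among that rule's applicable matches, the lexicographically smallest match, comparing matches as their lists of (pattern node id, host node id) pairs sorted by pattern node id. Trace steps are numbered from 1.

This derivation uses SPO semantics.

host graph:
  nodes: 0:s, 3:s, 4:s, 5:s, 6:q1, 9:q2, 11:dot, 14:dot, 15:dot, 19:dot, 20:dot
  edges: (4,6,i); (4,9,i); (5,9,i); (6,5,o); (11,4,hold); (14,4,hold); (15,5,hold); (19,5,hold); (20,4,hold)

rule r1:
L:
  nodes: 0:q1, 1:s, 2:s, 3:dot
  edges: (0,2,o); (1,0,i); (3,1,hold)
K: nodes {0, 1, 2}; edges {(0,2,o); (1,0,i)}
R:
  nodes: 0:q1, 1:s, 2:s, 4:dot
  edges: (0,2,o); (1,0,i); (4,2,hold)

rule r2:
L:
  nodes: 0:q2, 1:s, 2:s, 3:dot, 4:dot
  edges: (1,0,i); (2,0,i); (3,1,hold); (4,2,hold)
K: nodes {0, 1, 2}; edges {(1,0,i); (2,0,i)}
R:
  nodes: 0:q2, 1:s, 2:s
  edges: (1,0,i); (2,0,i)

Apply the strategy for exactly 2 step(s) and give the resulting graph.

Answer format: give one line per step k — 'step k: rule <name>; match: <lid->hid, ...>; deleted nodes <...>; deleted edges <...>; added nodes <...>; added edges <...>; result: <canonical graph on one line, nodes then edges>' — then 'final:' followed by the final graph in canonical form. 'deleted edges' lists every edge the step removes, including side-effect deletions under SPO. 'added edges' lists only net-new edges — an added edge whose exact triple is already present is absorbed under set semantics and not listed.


step 1: rule r1; match: 0->6, 1->4, 2->5, 3->11; deleted nodes 11; deleted edges (11,4,hold); added nodes 21; added edges (21,5,hold); result: nodes: 0:s, 3:s, 4:s, 5:s, 6:q1, 9:q2, 14:dot, 15:dot, 19:dot, 20:dot, 21:dot edges: (4,6,i); (4,9,i); (5,9,i); (6,5,o); (14,4,hold); (15,5,hold); (19,5,hold); (20,4,hold); (21,5,hold)
step 2: rule r1; match: 0->6, 1->4, 2->5, 3->14; deleted nodes 14; deleted edges (14,4,hold); added nodes 22; added edges (22,5,hold); result: nodes: 0:s, 3:s, 4:s, 5:s, 6:q1, 9:q2, 15:dot, 19:dot, 20:dot, 21:dot, 22:dot edges: (4,6,i); (4,9,i); (5,9,i); (6,5,o); (15,5,hold); (19,5,hold); (20,4,hold); (21,5,hold); (22,5,hold)
final:
nodes: 0:s, 3:s, 4:s, 5:s, 6:q1, 9:q2, 15:dot, 19:dot, 20:dot, 21:dot, 22:dot
edges: (4,6,i); (4,9,i); (5,9,i); (6,5,o); (15,5,hold); (19,5,hold); (20,4,hold); (21,5,hold); (22,5,hold)


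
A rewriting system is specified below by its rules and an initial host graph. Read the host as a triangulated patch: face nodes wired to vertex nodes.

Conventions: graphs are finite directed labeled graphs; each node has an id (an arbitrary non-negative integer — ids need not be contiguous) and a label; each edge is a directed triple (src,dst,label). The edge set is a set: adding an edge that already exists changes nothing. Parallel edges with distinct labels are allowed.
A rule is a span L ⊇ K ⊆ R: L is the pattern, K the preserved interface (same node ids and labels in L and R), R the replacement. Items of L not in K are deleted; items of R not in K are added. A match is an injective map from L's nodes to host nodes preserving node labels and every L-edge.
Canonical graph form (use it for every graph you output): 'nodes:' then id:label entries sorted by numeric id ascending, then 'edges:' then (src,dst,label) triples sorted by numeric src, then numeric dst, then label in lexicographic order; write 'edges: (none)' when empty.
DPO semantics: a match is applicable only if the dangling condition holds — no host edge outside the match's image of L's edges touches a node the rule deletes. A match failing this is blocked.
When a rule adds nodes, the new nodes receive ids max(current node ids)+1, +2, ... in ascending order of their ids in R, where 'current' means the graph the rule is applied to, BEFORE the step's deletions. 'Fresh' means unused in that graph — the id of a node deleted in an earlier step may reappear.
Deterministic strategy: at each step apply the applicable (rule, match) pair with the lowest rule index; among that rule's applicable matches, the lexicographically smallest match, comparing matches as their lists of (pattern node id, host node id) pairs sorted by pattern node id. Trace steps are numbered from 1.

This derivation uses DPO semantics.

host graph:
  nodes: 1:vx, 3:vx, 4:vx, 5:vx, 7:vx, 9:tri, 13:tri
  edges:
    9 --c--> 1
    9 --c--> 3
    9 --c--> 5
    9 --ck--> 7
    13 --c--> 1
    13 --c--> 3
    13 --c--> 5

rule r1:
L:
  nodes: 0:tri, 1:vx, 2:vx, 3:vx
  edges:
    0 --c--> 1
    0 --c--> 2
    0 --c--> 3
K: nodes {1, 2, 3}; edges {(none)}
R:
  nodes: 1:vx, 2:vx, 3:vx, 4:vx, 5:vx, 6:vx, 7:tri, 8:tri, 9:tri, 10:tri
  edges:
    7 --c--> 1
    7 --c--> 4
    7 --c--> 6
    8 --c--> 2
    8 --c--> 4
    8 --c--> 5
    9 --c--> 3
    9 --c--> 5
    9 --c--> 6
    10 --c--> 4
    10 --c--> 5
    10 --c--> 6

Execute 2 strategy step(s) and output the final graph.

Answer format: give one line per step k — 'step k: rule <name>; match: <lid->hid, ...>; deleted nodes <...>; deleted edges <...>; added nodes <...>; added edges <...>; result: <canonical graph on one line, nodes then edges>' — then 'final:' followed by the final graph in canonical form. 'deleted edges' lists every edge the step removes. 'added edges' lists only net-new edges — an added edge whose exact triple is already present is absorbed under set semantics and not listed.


step 1: rule r1; match: 0->13, 1->1, 2->3, 3->5; deleted nodes 13; deleted edges (13,1,c); (13,3,c); (13,5,c); added nodes 14, 15, 16, 17, 18, 19, 20; added edges (17,1,c); (17,14,c); (17,16,c); (18,3,c); (18,14,c); (18,15,c); (19,5,c); (19,15,c); (19,16,c); (20,14,c); (20,15,c); (20,16,c); result: nodes: 1:vx, 3:vx, 4:vx, 5:vx, 7:vx, 9:tri, 14:vx, 15:vx, 16:vx, 17:tri, 18:tri, 19:tri, 20:tri edges: (9,1,c); (9,3,c); (9,5,c); (9,7,ck); (17,1,c); (17,14,c); (17,16,c); (18,3,c); (18,14,c); (18,15,c); (19,5,c); (19,15,c); (19,16,c); (20,14,c); (20,15,c); (20,16,c)
step 2: rule r1; match: 0->17, 1->1, 2->14, 3->16; deleted nodes 17; deleted edges (17,1,c); (17,14,c); (17,16,c); added nodes 21, 22, 23, 24, 25, 26, 27; added edges (24,1,c); (24,21,c); (24,23,c); (25,14,c); (25,21,c); (25,22,c); (26,16,c); (26,22,c); (26,23,c); (27,21,c); (27,22,c); (27,23,c); result: nodes: 1:vx, 3:vx, 4:vx, 5:vx, 7:vx, 9:tri, 14:vx, 15:vx, 16:vx, 18:tri, 19:tri, 20:tri, 21:vx, 22:vx, 23:vx, 24:tri, 25:tri, 26:tri, 27:tri edges: (9,1,c); (9,3,c); (9,5,c); (9,7,ck); (18,3,c); (18,14,c); (18,15,c); (19,5,c); (19,15,c); (19,16,c); (20,14,c); (20,15,c); (20,16,c); (24,1,c); (24,21,c); (24,23,c); (25,14,c); (25,21,c); (25,22,c); (26,16,c); (26,22,c); (26,23,c); (27,21,c); (27,22,c); (27,23,c)
final:
nodes: 1:vx, 3:vx, 4:vx, 5:vx, 7:vx, 9:tri, 14:vx, 15:vx, 16:vx, 18:tri, 19:tri, 20:tri, 21:vx, 22:vx, 23:vx, 24:tri, 25:tri, 26:tri, 27:tri
edges: (9,1,c); (9,3,c); (9,5,c); (9,7,ck); (18,3,c); (18,14,c); (18,15,c); (19,5,c); (19,15,c); (19,16,c); (20,14,c); (20,15,c); (20,16,c); (24,1,c); (24,21,c); (24,23,c); (25,14,c); (25,21,c); (25,22,c); (26,16,c); (26,22,c); (26,23,c); (27,21,c); (27,22,c); (27,23,c)


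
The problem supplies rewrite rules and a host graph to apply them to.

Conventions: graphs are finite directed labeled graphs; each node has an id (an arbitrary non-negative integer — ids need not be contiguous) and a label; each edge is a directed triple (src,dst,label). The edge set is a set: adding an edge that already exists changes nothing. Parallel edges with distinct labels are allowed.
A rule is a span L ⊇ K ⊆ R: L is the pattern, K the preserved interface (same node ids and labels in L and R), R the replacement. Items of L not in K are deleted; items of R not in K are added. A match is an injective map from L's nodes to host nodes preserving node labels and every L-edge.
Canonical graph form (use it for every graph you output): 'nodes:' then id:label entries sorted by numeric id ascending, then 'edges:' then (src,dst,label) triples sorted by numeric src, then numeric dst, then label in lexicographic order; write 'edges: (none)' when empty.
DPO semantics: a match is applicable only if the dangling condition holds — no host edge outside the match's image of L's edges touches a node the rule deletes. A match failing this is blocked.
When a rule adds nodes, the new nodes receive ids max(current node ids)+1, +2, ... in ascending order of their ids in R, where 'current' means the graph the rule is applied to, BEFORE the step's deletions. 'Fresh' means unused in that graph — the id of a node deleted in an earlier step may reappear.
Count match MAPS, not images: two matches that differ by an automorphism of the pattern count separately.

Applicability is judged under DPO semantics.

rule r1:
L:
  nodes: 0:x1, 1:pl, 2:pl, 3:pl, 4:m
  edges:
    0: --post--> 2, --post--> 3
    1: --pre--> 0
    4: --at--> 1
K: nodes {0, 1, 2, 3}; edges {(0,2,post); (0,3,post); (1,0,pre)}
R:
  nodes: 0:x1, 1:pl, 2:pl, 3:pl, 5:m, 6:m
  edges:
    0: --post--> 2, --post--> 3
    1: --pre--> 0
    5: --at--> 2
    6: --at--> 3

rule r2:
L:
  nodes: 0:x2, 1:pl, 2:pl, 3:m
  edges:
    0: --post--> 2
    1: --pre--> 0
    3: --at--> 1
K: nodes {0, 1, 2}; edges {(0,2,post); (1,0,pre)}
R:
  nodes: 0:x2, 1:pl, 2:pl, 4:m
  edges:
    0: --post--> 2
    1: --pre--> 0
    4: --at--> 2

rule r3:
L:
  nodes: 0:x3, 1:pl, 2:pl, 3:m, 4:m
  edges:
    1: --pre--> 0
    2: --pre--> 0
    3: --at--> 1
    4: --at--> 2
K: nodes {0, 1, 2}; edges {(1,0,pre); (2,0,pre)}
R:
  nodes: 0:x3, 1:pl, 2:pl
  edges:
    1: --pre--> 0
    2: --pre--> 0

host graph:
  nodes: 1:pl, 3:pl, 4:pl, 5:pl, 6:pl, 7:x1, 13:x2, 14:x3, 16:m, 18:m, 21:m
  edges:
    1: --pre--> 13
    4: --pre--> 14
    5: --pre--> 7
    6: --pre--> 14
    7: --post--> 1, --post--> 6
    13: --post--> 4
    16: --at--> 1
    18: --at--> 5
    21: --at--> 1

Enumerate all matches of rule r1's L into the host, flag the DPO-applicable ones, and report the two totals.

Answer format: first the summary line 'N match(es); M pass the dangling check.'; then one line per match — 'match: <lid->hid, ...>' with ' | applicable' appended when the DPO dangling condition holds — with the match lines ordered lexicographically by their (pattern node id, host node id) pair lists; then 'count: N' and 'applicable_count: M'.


2 match(es); 2 pass the dangling check.
match: 0->7, 1->5, 2->1, 3->6, 4->18 | applicable
match: 0->7, 1->5, 2->6, 3->1, 4->18 | applicable
count: 2
applicable_count: 2


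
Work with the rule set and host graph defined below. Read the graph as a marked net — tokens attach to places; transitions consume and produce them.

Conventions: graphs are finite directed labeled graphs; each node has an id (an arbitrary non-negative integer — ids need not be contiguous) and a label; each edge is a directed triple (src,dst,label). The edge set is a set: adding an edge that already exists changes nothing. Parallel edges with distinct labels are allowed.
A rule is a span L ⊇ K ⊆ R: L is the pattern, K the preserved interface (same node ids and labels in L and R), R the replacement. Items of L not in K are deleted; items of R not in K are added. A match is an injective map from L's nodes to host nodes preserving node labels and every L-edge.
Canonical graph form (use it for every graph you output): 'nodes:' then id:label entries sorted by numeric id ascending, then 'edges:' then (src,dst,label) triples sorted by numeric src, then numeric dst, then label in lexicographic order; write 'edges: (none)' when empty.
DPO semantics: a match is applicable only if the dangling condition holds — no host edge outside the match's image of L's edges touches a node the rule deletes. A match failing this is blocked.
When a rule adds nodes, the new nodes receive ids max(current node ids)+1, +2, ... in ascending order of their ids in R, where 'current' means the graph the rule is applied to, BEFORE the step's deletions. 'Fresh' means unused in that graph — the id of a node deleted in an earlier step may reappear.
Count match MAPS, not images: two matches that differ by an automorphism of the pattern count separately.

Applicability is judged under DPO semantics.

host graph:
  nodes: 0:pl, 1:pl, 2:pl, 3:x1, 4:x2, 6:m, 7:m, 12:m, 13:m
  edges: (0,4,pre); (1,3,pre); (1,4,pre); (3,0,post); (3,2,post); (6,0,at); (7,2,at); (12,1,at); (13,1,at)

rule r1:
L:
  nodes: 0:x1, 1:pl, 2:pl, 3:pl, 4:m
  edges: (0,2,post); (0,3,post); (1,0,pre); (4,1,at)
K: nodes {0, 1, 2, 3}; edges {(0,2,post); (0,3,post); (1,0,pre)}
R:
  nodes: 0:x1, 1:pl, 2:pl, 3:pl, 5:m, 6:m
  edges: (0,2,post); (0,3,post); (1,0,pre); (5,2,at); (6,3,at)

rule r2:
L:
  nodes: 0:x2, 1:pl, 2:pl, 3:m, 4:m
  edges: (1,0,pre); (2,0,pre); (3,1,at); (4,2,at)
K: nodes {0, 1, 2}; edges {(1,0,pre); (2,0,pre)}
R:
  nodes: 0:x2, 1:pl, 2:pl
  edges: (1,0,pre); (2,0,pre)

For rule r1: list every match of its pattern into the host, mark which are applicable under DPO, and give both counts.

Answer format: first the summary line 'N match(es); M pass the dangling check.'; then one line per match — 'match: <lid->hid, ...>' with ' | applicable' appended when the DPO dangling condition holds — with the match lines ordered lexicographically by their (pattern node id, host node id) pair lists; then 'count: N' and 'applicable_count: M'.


4 match(es); 4 pass the dangling check.
match: 0->3, 1->1, 2->0, 3->2, 4->12 | applicable
match: 0->3, 1->1, 2->0, 3->2, 4->13 | applicable
match: 0->3, 1->1, 2->2, 3->0, 4->12 | applicable
match: 0->3, 1->1, 2->2, 3->0, 4->13 | applicable
count: 4
applicable_count: 4


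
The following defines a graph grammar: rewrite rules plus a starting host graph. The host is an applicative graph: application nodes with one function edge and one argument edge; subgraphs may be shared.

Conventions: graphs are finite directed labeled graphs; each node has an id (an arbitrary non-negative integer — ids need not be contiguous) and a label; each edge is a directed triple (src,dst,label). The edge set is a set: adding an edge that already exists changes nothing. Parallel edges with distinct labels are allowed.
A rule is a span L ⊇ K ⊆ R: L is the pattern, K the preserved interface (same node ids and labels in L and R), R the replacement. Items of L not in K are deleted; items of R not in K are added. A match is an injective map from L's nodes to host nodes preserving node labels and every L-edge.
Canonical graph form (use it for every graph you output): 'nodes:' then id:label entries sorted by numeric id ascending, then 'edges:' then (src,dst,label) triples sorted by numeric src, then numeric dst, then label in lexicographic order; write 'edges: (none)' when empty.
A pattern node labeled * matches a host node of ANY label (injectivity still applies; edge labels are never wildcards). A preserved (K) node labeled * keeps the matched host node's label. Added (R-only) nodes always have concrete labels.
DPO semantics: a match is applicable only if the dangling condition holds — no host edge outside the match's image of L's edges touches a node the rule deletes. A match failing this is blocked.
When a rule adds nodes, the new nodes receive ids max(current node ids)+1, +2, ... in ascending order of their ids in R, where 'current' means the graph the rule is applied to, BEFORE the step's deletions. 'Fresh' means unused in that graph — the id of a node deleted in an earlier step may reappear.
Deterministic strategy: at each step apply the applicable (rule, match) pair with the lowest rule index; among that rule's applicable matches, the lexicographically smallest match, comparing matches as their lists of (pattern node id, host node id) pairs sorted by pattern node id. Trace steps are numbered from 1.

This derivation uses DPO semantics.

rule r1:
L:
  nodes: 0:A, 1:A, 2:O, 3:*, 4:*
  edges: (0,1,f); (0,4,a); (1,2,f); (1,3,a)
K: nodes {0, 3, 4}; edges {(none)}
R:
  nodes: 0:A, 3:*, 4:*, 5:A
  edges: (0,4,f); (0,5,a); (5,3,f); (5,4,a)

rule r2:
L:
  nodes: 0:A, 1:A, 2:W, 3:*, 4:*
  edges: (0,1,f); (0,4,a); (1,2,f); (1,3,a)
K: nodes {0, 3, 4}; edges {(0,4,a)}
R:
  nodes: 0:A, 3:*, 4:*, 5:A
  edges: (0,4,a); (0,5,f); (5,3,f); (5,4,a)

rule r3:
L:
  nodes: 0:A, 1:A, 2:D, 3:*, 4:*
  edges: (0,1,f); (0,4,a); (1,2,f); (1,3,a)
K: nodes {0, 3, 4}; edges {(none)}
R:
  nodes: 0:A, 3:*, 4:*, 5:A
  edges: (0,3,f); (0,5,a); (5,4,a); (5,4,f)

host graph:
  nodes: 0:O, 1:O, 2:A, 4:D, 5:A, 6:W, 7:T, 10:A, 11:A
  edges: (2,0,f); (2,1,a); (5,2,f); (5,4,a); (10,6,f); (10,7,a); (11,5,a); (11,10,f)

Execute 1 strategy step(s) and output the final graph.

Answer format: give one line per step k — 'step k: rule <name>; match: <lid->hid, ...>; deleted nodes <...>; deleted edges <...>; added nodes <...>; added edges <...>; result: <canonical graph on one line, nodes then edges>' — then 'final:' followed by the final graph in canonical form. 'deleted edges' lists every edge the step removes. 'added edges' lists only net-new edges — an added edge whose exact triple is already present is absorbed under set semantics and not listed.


step 1: rule r1; match: 0->5, 1->2, 2->0, 3->1, 4->4; deleted nodes 0, 2; deleted edges (2,0,f); (2,1,a); (5,2,f); (5,4,a); added nodes 12; added edges (5,4,f); (5,12,a); (12,1,f); (12,4,a); result: nodes: 1:O, 4:D, 5:A, 6:W, 7:T, 10:A, 11:A, 12:A edges: (5,4,f); (5,12,a); (10,6,f); (10,7,a); (11,5,a); (11,10,f); (12,1,f); (12,4,a)
final:
nodes: 1:O, 4:D, 5:A, 6:W, 7:T, 10:A, 11:A, 12:A
edges: (5,4,f); (5,12,a); (10,6,f); (10,7,a); (11,5,a); (11,10,f); (12,1,f); (12,4,a)


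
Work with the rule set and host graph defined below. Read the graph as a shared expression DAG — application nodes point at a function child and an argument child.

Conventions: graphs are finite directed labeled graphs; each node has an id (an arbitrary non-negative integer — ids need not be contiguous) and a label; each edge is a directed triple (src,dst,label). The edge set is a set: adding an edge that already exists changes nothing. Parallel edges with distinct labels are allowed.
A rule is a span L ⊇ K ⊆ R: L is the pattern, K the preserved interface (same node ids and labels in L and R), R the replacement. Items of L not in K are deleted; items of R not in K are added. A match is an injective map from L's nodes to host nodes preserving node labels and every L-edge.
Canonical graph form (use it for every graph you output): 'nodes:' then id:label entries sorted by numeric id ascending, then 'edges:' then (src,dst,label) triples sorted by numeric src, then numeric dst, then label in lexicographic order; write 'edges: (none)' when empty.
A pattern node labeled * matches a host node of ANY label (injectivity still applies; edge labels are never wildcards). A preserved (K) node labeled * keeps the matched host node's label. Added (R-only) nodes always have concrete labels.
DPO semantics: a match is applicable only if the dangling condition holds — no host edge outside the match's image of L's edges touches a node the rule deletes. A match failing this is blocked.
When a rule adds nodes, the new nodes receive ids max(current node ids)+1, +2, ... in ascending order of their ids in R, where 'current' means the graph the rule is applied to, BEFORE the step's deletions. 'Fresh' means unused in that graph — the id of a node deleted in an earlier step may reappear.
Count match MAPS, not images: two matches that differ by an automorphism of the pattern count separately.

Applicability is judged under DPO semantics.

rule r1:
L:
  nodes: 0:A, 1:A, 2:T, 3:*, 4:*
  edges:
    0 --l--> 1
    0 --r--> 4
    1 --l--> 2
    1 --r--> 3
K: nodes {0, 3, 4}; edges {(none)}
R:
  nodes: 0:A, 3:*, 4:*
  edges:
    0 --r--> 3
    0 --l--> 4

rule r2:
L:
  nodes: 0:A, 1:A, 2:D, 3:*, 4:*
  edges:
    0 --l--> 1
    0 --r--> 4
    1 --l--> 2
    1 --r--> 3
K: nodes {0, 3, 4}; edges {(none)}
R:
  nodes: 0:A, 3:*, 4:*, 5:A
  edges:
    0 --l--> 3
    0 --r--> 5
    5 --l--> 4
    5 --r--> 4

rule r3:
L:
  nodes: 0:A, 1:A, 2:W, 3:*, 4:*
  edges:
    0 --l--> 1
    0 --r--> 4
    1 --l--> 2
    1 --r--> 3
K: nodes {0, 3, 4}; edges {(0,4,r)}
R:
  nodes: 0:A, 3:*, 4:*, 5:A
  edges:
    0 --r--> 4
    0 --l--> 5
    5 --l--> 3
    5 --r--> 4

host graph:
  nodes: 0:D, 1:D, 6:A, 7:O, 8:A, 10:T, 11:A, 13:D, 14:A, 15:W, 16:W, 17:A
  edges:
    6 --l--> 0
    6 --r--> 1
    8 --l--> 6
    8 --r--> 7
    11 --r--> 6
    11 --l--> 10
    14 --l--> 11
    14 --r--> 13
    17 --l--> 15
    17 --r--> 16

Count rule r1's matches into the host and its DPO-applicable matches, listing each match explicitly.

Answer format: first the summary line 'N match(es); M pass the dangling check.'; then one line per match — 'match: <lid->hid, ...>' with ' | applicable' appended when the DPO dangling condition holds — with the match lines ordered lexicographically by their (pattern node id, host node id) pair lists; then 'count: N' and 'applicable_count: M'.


1 match(es); 1 pass the dangling check.
match: 0->14, 1->11, 2->10, 3->6, 4->13 | applicable
count: 1
applicable_count: 1


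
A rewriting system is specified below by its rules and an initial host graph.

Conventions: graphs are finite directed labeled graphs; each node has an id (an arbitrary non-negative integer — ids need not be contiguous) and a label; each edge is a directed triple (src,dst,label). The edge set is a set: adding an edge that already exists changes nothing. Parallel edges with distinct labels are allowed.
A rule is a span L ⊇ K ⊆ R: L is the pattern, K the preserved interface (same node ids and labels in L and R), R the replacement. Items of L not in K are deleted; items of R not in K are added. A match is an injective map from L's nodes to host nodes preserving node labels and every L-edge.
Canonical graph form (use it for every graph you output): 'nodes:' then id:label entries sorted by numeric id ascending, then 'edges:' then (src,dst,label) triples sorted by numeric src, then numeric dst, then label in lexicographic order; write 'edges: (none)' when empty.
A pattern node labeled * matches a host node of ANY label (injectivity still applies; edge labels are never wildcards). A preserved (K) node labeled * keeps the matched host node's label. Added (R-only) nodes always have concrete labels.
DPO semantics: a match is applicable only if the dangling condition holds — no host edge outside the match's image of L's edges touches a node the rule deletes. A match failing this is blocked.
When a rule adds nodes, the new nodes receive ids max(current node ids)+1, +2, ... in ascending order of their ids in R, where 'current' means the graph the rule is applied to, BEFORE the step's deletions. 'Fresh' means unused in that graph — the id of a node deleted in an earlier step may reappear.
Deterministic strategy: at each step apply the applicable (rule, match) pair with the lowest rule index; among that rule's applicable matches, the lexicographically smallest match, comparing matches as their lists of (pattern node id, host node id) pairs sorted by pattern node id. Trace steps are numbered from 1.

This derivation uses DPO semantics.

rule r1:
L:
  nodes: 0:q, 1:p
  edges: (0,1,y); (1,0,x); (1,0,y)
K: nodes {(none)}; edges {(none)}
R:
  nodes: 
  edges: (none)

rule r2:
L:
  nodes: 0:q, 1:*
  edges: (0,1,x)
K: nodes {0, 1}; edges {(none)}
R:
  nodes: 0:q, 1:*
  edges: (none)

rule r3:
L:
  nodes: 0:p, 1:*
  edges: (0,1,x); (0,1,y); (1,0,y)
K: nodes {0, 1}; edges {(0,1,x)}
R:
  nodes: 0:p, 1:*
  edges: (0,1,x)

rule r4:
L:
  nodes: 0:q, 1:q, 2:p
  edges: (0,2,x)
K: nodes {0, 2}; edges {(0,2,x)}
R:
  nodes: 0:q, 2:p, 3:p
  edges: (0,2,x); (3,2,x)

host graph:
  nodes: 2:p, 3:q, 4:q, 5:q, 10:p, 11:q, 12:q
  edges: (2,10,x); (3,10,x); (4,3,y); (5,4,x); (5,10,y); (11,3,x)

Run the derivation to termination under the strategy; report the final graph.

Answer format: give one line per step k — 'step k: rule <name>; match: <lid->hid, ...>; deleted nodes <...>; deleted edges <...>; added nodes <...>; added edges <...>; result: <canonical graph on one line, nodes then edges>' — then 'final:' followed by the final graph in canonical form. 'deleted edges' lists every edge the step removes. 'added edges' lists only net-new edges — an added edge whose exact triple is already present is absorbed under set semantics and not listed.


step 1: rule r2; match: 0->3, 1->10; deleted nodes (none); deleted edges (3,10,x); added nodes (none); added edges (none); result: nodes: 2:p, 3:q, 4:q, 5:q, 10:p, 11:q, 12:q edges: (2,10,x); (4,3,y); (5,4,x); (5,10,y); (11,3,x)
step 2: rule r2; match: 0->5, 1->4; deleted nodes (none); deleted edges (5,4,x); added nodes (none); added edges (none); result: nodes: 2:p, 3:q, 4:q, 5:q, 10:p, 11:q, 12:q edges: (2,10,x); (4,3,y); (5,10,y); (11,3,x)
step 3: rule r2; match: 0->11, 1->3; deleted nodes (none); deleted edges (11,3,x); added nodes (none); added edges (none); result: nodes: 2:p, 3:q, 4:q, 5:q, 10:p, 11:q, 12:q edges: (2,10,x); (4,3,y); (5,10,y)
final:
nodes: 2:p, 3:q, 4:q, 5:q, 10:p, 11:q, 12:q
edges: (2,10,x); (4,3,y); (5,10,y)


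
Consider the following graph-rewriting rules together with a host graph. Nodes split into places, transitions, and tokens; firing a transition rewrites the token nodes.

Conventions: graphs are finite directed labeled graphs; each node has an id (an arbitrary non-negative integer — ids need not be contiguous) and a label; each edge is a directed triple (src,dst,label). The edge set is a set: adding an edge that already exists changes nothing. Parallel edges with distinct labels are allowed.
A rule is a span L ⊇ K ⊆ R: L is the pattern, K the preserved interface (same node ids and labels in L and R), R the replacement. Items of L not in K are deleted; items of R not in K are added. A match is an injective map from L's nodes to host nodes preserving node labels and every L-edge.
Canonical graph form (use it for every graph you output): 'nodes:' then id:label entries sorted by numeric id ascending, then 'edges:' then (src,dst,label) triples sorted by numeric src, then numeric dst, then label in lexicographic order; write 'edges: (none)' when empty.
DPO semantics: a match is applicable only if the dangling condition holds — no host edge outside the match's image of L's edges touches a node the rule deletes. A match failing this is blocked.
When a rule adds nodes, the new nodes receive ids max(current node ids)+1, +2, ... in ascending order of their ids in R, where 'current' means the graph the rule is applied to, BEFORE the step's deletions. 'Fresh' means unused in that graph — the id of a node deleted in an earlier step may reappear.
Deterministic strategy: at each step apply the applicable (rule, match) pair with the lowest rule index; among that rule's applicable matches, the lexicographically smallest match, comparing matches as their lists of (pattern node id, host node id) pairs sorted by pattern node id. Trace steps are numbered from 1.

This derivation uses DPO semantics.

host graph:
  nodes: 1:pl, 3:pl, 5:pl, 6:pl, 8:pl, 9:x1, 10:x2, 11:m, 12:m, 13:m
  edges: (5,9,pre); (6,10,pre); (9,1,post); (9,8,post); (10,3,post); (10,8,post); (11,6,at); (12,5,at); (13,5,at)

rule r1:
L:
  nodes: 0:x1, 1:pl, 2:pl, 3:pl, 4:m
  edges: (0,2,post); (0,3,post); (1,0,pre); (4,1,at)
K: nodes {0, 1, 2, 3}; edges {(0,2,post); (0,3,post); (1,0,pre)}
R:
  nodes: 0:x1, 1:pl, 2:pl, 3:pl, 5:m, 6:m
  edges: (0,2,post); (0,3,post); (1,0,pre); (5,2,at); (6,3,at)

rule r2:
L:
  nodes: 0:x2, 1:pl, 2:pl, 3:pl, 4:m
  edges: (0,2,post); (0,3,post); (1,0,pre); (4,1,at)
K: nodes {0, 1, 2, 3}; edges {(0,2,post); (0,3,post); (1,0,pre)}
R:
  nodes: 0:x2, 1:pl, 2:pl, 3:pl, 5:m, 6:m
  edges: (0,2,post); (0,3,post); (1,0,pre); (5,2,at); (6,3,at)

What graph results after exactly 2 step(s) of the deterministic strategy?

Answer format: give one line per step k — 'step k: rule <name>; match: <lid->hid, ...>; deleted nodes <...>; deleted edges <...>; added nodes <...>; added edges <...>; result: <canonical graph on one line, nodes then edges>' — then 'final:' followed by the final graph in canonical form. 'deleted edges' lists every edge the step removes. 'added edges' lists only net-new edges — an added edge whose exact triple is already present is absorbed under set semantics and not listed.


step 1: rule r1; match: 0->9, 1->5, 2->1, 3->8, 4->12; deleted nodes 12; deleted edges (12,5,at); added nodes 14, 15; added edges (14,1,at); (15,8,at); result: nodes: 1:pl, 3:pl, 5:pl, 6:pl, 8:pl, 9:x1, 10:x2, 11:m, 13:m, 14:m, 15:m edges: (5,9,pre); (6,10,pre); (9,1,post); (9,8,post); (10,3,post); (10,8,post); (11,6,at); (13,5,at); (14,1,at); (15,8,at)
step 2: rule r1; match: 0->9, 1->5, 2->1, 3->8, 4->13; deleted nodes 13; deleted edges (13,5,at); added nodes 16, 17; added edges (16,1,at); (17,8,at); result: nodes: 1:pl, 3:pl, 5:pl, 6:pl, 8:pl, 9:x1, 10:x2, 11:m, 14:m, 15:m, 16:m, 17:m edges: (5,9,pre); (6,10,pre); (9,1,post); (9,8,post); (10,3,post); (10,8,post); (11,6,at); (14,1,at); (15,8,at); (16,1,at); (17,8,at)
final:
nodes: 1:pl, 3:pl, 5:pl, 6:pl, 8:pl, 9:x1, 10:x2, 11:m, 14:m, 15:m, 16:m, 17:m
edges: (5,9,pre); (6,10,pre); (9,1,post); (9,8,post); (10,3,post); (10,8,post); (11,6,at); (14,1,at); (15,8,at); (16,1,at); (17,8,at)


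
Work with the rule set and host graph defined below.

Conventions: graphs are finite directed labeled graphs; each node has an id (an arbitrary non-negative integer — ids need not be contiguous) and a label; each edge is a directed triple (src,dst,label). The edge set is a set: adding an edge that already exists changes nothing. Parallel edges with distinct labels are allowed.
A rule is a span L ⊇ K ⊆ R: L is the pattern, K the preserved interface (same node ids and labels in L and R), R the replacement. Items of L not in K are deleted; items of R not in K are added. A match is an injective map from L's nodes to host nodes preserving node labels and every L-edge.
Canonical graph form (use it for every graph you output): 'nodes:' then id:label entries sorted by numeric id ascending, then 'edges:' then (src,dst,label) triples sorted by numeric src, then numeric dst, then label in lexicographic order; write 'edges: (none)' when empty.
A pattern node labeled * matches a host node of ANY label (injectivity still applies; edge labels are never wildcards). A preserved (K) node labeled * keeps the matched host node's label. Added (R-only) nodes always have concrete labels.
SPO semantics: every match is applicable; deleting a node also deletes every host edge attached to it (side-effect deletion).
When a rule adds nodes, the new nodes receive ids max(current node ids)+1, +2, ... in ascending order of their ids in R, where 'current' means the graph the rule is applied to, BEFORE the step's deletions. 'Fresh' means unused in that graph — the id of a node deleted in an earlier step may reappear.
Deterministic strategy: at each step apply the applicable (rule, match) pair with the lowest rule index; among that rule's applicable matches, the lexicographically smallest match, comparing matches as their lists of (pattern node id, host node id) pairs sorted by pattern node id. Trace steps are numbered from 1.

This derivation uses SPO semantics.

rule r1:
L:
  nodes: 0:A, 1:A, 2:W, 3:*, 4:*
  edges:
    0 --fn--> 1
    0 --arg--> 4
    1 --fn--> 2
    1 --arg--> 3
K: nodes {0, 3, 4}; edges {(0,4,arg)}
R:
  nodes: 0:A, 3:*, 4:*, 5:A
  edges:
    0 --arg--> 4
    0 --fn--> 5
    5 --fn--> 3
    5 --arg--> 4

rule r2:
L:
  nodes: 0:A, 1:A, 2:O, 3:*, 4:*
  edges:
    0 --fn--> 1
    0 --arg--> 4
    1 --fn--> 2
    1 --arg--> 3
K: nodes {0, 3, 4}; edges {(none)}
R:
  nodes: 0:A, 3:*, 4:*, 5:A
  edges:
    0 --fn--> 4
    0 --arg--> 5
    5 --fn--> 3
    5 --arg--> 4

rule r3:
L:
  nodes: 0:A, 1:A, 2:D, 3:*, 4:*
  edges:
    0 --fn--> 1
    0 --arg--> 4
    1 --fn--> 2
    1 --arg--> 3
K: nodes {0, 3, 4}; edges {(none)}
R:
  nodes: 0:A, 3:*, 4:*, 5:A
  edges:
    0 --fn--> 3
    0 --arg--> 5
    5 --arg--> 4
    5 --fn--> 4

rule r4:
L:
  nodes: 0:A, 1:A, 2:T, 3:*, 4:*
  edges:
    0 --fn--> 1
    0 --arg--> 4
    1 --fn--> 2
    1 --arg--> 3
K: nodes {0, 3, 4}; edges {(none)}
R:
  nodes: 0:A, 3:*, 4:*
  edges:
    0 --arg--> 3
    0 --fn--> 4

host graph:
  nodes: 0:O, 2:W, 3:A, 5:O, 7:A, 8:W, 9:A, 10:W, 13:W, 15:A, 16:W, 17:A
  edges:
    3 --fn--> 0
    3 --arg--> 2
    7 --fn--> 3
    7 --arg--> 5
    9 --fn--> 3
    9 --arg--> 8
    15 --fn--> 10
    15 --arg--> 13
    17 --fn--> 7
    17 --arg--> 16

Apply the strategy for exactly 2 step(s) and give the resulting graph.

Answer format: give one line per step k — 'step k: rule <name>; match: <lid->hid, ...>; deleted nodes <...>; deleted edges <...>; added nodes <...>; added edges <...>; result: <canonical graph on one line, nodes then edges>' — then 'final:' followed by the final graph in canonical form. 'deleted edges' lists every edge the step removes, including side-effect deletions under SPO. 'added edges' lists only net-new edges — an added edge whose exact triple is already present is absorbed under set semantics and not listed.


step 1: rule r2; match: 0->7, 1->3, 2->0, 3->2, 4->5; deleted nodes 0, 3; deleted edges (3,0,fn); (3,2,arg); (7,3,fn); (7,5,arg); (9,3,fn); added nodes 18; added edges (7,5,fn); (7,18,arg); (18,2,fn); (18,5,arg); result: nodes: 2:W, 5:O, 7:A, 8:W, 9:A, 10:W, 13:W, 15:A, 16:W, 17:A, 18:A edges: (7,5,fn); (7,18,arg); (9,8,arg); (15,10,fn); (15,13,arg); (17,7,fn); (17,16,arg); (18,2,fn); (18,5,arg)
step 2: rule r2; match: 0->17, 1->7, 2->5, 3->18, 4->16; deleted nodes 5, 7; deleted edges (7,5,fn); (7,18,arg); (17,7,fn); (17,16,arg); (18,5,arg); added nodes 19; added edges (17,16,fn); (17,19,arg); (19,16,arg); (19,18,fn); result: nodes: 2:W, 8:W, 9:A, 10:W, 13:W, 15:A, 16:W, 17:A, 18:A, 19:A edges: (9,8,arg); (15,10,fn); (15,13,arg); (17,16,fn); (17,19,arg); (18,2,fn); (19,16,arg); (19,18,fn)
final:
nodes: 2:W, 8:W, 9:A, 10:W, 13:W, 15:A, 16:W, 17:A, 18:A, 19:A
edges: (9,8,arg); (15,10,fn); (15,13,arg); (17,16,fn); (17,19,arg); (18,2,fn); (19,16,arg); (19,18,fn)
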